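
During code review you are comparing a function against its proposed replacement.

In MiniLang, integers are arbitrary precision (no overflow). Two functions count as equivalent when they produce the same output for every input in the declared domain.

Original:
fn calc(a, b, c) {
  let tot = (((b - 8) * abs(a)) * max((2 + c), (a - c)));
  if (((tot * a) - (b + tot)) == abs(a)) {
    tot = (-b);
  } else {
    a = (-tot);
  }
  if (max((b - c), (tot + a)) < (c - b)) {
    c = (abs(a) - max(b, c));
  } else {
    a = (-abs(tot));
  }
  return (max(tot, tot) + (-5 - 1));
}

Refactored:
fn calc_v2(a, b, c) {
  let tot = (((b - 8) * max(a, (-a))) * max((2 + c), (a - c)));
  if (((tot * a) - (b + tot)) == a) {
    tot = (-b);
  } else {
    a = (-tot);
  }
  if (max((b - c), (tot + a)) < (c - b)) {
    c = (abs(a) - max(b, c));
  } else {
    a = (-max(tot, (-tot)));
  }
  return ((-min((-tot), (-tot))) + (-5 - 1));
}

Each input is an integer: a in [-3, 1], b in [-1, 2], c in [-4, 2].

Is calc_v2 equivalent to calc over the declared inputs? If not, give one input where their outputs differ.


Not equivalent: a=-2, b=2, c=-2 separates them (-6 vs -8).
calc: tot becomes 0; next (((tot * a) - (b + tot)) == abs(a)) evaluates to false; next a becomes 0; next (max((b - c), (tot + a)) < (c - b)) evaluates to false; next a becomes 0; next final value -6
calc_v2: tot becomes 0; next (((tot * a) - (b + tot)) == a) evaluates to true; next tot becomes -2; next (max((b - c), (tot + a)) < (c - b)) evaluates to false; next a becomes -2; next final value -8
verdict: not equivalent; witness: a=-2, b=2, c=-2


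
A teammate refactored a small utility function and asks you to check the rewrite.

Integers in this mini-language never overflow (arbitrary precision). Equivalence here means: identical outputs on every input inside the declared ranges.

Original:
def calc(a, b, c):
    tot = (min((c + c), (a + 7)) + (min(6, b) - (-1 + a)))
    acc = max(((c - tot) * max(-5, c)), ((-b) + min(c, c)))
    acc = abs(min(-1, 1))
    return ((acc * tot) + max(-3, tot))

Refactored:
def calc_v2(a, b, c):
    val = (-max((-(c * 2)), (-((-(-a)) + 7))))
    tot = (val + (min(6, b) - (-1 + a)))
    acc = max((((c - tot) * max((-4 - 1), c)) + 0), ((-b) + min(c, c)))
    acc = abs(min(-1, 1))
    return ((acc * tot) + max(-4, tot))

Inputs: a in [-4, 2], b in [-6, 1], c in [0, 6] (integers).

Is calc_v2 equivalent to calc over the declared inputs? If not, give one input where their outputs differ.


There is a counterexample at a=-1, b=-6, c=0: -7 on one side, -8 on the other.
calc: tot := -4 | acc := 6 | acc := 1 | result -7
calc_v2: val := 0 | tot := -4 | acc := 6 | acc := 1 | result -8
verdict: not equivalent; witness: a=-1, b=-6, c=0


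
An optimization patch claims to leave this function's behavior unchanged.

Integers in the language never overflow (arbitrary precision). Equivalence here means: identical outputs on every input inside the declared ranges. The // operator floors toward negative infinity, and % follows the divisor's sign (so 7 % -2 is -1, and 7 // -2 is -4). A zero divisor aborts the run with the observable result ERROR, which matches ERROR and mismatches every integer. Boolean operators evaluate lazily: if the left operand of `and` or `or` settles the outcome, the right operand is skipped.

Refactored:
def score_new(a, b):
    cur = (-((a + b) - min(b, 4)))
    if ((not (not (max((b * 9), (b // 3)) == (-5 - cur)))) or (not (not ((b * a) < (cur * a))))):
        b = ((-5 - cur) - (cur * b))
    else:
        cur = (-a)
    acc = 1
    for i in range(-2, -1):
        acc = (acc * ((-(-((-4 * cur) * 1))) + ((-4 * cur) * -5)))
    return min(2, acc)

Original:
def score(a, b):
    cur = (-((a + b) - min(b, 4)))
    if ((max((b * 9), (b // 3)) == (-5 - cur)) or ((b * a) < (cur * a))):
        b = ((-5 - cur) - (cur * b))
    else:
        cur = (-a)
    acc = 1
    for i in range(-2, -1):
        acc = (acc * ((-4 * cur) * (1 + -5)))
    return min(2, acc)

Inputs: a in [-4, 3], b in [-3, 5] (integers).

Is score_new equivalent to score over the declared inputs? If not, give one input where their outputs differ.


Equivalent — the differences include constant usage differs; and boolean connective usage differs; and arithmetic usage differs, yet no declared input distinguishes the two.
Spot check at a=0, b=-3 — score: cur=0, then ((max((b * 9), (b // 3)) == (-5 - cur)) or ((b * a) < (cur * a))) is false, then cur=0, then acc=1, then (i=-2), then acc=0, then returns 0. score_new: cur=0, then ((not (not (max((b * 9), (b // 3)) == (-5 - cur)))) or (not (not ((b * a) < (cur * a))))) is false, then cur=0, then acc=1, then (i=-2), then acc=0, then returns 0. Both give 0.
Sweeping the whole domain (72 inputs) finds no disagreement.
verdict: equivalent


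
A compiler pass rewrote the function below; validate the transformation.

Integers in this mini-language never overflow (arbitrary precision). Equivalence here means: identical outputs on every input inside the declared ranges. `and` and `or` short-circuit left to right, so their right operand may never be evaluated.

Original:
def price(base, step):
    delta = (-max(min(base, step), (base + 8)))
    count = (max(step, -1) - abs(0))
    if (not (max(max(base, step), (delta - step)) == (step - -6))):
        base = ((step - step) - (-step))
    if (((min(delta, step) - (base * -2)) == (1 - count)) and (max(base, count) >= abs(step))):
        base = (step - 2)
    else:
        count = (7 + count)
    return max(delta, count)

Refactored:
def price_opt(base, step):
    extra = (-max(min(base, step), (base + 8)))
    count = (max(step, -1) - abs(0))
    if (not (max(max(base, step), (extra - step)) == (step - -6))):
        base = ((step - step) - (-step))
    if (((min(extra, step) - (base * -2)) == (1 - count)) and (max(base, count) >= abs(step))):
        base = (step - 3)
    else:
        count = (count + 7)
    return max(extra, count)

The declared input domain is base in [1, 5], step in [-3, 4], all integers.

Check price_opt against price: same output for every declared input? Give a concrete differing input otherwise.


Equivalent. Although `2` became `3`, no input in the stated domain can expose it.
Across all 40 domain points the two functions coincide.
Tracing base=3, step=2: price: delta becomes -11; next count becomes 2; next (not (max(max(base, step), (delta - step)) == (step - -6))) evaluates to true; next base becomes 2; next (((min(delta, step) - (base * -2)) == (1 - count)) and (max(base, count) >= abs(step))) evaluates to false; next count becomes 9; next final value 9 | price_opt: extra becomes -11; next count becomes 2; next (not (max(max(base, step), (extra - step)) == (step - -6))) evaluates to true; next base becomes 2; next (((min(extra, step) - (base * -2)) == (1 - count)) and (max(base, count) >= abs(step))) evaluates to false; next count becomes 9; next final value 9 — matching result 9.
verdict: equivalent


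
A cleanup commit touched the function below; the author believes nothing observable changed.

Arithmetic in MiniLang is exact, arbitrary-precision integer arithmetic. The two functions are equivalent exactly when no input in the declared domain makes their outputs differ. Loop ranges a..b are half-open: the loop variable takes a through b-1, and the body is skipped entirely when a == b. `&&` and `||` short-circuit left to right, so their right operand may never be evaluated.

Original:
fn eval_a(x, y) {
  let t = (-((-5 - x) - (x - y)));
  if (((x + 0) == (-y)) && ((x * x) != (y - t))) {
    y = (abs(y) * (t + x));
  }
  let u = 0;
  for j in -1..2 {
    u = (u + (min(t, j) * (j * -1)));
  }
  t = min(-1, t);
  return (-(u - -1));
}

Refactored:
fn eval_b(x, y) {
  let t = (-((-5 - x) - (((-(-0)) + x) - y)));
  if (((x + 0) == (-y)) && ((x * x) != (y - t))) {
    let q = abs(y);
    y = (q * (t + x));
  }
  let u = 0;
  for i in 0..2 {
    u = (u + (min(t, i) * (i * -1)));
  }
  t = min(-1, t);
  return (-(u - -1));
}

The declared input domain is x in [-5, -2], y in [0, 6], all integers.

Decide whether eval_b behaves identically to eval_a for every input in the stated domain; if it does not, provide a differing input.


Not equivalent: x=-5, y=0 separates them (-1 vs -6).
eval_a: t=-5, then (((x + 0) == (-y)) && ((x * x) != (y - t))) is false, then u=0, then (j=-1), then u=-5, then (j=0), then u=-5, then (j=1), then u=0, then t=-5, then returns -1
eval_b: t=-5, then (((x + 0) == (-y)) && ((x * x) != (y - t))) is false, then u=0, then (i=0), then u=0, then (i=1), then u=5, then t=-5, then returns -6
verdict: not equivalent; witness: x=-5, y=0


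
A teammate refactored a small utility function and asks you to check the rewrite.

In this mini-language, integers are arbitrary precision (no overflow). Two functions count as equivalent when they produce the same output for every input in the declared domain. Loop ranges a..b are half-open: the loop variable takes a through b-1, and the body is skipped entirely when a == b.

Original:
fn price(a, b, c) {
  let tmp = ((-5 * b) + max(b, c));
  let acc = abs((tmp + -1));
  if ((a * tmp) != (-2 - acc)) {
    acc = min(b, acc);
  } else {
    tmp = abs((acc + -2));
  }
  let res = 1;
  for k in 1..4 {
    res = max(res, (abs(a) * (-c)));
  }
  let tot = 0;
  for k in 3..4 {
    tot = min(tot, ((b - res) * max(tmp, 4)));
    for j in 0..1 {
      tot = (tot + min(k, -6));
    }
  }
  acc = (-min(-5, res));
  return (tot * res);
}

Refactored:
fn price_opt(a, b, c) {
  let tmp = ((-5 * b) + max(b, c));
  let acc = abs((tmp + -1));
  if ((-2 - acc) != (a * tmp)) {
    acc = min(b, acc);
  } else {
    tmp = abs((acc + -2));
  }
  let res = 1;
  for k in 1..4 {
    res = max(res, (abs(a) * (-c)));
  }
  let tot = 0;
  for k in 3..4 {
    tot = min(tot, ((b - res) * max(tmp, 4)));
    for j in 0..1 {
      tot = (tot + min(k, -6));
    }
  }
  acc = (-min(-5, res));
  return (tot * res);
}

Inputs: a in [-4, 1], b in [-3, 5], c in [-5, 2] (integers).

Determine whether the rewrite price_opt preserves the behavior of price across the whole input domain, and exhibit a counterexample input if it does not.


Reading the diff, among the changes: same computation, different form.
One worked example (a=-1, b=0, c=1) — price: tmp := 1 | acc := 0 | ((a * tmp) != (-2 - acc)): true | acc := 0 | res := 1 | iter k=1: | res := 1 | iter k=2: | res := 1 | iter k=3: | res := 1 | tot := 0 | iter k=3: | tot := -4 | iter j=0: | tot := -10 | acc := 5 | result -10; price_opt: tmp := 1 | acc := 0 | ((-2 - acc) != (a * tmp)): true | acc := 0 | res := 1 | iter k=1: | res := 1 | iter k=2: | res := 1 | iter k=3: | res := 1 | tot := 0 | iter k=3: | tot := -4 | iter j=0: | tot := -10 | acc := 5 | result -10; agreement on -10.
An exhaustive pass over the 432 declared inputs shows identical outputs.
verdict: equivalent


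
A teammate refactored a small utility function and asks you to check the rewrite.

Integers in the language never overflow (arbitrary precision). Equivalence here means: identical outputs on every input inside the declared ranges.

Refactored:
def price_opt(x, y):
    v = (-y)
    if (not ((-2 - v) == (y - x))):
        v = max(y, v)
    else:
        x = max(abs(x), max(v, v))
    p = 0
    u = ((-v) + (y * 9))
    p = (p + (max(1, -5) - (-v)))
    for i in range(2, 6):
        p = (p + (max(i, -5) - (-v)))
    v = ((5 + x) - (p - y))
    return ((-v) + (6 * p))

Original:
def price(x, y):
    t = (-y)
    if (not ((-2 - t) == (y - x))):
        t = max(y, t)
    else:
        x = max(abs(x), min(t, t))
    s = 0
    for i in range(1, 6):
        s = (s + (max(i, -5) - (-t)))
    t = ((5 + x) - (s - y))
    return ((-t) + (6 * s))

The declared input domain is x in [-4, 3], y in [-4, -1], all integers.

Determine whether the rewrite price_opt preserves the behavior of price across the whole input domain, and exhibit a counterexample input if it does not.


Equivalent. One difference looks behavioral, but it never changes the outcome for any declared input.
Checked all 32 inputs in the declared domain: the outputs agree on every one.
Spot check at x=1, y=-2 — price: t = 2; (not ((-2 - t) == (y - x))) -> true; t = 2; s = 0; [i=1]; s = 3; [i=2]; s = 7; [i=3]; s = 12; [i=4]; s = 18; [i=5]; s = 25; t = -21; return 171. price_opt: v = 2; (not ((-2 - v) == (y - x))) -> true; v = 2; p = 0; u = -20; p = 3; [i=2]; p = 7; [i=3]; p = 12; [i=4]; p = 18; [i=5]; p = 25; v = -21; return 171. Both give 171.
verdict: equivalent


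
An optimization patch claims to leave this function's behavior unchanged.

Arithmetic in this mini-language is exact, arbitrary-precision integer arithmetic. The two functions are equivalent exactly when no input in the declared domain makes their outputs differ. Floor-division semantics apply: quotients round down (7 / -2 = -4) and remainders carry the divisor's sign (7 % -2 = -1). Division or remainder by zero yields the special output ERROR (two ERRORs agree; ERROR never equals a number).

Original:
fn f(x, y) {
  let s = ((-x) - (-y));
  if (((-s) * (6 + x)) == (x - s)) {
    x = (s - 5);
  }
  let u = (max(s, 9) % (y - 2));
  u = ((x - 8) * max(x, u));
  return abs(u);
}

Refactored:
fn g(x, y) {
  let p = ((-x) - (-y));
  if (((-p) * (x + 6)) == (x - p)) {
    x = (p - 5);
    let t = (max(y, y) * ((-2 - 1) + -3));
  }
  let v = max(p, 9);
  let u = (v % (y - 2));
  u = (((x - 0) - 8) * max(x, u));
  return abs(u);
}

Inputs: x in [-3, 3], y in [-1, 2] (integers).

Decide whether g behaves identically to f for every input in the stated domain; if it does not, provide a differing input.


Although local variable names differ; also constant usage differs; also min/max/abs usage differs; also arithmetic usage differs; also statement counts differ, 28/28 inputs agree.
verdict: equivalent


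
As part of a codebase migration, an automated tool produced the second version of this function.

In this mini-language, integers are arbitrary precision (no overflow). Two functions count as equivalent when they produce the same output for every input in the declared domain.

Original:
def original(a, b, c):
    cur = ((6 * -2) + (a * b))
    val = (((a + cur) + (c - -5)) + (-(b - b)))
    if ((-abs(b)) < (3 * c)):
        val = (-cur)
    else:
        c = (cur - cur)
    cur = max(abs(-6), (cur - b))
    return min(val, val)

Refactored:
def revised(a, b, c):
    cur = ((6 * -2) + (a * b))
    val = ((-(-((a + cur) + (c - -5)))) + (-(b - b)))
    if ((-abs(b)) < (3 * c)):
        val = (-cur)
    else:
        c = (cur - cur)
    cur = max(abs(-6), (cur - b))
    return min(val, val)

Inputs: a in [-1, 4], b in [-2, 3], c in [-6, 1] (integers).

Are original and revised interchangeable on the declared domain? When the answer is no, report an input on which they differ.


Equivalent — the differences include same computation, different form, yet no declared input distinguishes the two.
As a probe, take a=3, b=-1, c=-4: original runs cur becomes -15; next val becomes -11; next ((-abs(b)) < (3 * c)) evaluates to false; next c becomes 0; next cur becomes 6; next final value -11; revised runs cur becomes -15; next val becomes -11; next ((-abs(b)) < (3 * c)) evaluates to false; next c becomes 0; next cur becomes 6; next final value -11; both end at -11.
Across all 288 domain points the two functions coincide.
verdict: equivalent


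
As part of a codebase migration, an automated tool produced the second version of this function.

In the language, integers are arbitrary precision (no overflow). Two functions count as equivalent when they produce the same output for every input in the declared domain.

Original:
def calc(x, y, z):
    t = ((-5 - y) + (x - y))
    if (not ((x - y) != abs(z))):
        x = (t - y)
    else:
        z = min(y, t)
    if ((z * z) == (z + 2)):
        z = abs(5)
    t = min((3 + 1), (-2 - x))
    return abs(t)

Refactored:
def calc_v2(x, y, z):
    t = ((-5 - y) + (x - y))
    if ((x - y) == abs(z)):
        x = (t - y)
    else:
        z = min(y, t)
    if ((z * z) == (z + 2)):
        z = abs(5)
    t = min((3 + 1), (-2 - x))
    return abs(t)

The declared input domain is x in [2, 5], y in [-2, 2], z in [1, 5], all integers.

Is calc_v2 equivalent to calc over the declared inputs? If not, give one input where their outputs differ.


Differences: comparison usage differs, boolean connective usage differs — yet all 100 inputs agree.
verdict: equivalent


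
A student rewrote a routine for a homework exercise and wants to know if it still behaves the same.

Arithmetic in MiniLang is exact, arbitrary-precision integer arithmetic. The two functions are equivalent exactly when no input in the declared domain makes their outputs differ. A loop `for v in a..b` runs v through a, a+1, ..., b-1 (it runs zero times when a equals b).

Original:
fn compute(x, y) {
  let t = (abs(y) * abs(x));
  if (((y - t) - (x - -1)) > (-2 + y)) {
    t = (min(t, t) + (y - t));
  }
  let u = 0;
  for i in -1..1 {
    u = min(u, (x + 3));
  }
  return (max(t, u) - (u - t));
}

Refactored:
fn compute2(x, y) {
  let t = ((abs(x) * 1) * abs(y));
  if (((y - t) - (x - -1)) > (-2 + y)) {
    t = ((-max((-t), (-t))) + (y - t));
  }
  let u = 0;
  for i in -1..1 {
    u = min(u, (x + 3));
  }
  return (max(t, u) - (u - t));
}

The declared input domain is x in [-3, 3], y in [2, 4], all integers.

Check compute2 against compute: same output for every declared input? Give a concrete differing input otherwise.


Although arithmetic usage differs; also min/max/abs usage differs; also constant usage differs, 21/21 inputs agree.
verdict: equivalent


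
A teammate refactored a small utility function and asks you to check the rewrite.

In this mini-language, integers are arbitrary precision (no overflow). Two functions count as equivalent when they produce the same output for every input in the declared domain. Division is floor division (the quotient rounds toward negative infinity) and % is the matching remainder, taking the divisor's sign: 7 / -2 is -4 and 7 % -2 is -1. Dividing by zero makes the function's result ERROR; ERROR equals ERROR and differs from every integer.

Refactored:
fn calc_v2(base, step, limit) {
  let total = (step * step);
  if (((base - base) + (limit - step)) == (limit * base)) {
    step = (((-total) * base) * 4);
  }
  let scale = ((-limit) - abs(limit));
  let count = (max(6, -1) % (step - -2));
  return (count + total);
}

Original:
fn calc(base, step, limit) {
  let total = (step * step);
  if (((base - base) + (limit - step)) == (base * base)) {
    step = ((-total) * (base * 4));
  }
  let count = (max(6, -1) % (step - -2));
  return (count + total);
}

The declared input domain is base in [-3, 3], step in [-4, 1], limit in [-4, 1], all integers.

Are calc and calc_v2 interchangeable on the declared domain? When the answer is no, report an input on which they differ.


There is a counterexample at base=-3, step=-4, limit=-1: 16 on one side, 22 on the other.
calc: total = 16; (((base - base) + (limit - step)) == (base * base)) -> false; count = 0; return 16
calc_v2: total = 16; (((base - base) + (limit - step)) == (limit * base)) -> true; step = 192; scale = 0; count = 6; return 22
verdict: not equivalent; witness: base=-3, step=-4, limit=-1


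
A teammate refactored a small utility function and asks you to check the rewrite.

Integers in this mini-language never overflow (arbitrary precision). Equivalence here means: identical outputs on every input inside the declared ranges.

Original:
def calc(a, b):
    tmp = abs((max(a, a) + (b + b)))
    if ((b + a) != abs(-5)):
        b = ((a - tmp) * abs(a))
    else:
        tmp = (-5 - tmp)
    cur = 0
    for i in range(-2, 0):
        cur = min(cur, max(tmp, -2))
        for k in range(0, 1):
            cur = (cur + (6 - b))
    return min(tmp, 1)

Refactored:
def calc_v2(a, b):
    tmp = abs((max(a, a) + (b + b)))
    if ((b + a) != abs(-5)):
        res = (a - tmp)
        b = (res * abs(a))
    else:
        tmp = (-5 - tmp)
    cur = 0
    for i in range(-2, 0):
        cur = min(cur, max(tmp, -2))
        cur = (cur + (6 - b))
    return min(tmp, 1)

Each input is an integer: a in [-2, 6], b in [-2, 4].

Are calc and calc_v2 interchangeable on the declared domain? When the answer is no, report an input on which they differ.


Side by side, the visible changes include: loop structure differs; and local variable names differ.
One worked example (a=0, b=0) — calc: tmp becomes 0; next ((b + a) != abs(-5)) evaluates to true; next b becomes 0; next cur becomes 0; next at i=-2:; next cur becomes 0; next at k=0:; next cur becomes 6; next at i=-1:; next cur becomes 0; next at k=0:; next cur becomes 6; next final value 0; calc_v2: tmp becomes 0; next ((b + a) != abs(-5)) evaluates to true; next res becomes 0; next b becomes 0; next cur becomes 0; next at i=-2:; next cur becomes 0; next cur becomes 6; next at i=-1:; next cur becomes 0; next cur becomes 6; next final value 0; agreement on 0.
Checked all 63 inputs in the declared domain: the outputs agree on every one.
verdict: equivalent


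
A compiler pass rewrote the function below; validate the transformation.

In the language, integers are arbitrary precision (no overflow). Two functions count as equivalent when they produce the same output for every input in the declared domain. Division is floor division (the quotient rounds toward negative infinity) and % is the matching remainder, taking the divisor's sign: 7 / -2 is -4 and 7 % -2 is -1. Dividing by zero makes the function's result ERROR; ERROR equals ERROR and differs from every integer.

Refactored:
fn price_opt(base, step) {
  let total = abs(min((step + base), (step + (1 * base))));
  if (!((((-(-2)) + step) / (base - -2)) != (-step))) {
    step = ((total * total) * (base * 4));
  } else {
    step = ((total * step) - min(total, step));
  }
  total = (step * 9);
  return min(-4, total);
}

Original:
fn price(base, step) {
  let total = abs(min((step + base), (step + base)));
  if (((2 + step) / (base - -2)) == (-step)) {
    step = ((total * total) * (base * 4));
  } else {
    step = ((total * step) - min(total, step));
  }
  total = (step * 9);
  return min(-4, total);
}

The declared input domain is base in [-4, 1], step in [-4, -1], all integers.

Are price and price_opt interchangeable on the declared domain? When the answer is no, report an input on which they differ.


Side by side, the visible changes include: constant usage differs, boolean connective usage differs, comparison usage differs, arithmetic usage differs.
Spot check at base=-4, step=-4 — price: total becomes 8; next (((2 + step) / (base - -2)) == (-step)) evaluates to false; next step becomes -28; next total becomes -252; next final value -252. price_opt: total becomes 8; next (!((((-(-2)) + step) / (base - -2)) != (-step))) evaluates to false; next step becomes -28; next total becomes -252; next final value -252. Both give -252.
Every one of the 24 inputs gives matching results.
verdict: equivalent


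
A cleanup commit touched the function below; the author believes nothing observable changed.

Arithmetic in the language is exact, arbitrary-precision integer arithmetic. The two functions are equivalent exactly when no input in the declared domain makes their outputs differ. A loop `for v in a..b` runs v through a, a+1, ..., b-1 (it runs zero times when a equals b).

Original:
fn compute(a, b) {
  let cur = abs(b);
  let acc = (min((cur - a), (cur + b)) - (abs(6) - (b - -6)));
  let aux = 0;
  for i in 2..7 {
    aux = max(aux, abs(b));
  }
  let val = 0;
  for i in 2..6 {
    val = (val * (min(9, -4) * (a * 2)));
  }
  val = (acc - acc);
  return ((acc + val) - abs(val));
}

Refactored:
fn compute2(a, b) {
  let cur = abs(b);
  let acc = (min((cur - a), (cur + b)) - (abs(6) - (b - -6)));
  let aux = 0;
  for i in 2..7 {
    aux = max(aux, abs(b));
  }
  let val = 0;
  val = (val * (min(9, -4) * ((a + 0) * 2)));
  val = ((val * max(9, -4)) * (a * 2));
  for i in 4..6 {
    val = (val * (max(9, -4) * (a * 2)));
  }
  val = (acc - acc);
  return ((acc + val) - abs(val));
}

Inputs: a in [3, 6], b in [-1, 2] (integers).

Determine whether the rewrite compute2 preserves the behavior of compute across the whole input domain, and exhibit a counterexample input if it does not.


The one real change (`min(9, -4)` became `max(9, -4)`) has no effect anywhere in the declared ranges.
Tracing a=5, b=2: compute: cur becomes 2; next acc becomes -1; next aux becomes 0; next at i=2:; next aux becomes 2; next at i=3:; next aux becomes 2; next at i=4:; next aux becomes 2; next at i=5:; next aux becomes 2; next at i=6:; next aux becomes 2; next val becomes 0; next at i=2:; next val becomes 0; next at i=3:; next val becomes 0; next at i=4:; next val becomes 0; next at i=5:; next val becomes 0; next val becomes 0; next final value -1 | compute2: cur becomes 2; next acc becomes -1; next aux becomes 0; next at i=2:; next aux becomes 2; next at i=3:; next aux becomes 2; next at i=4:; next aux becomes 2; next at i=5:; next aux becomes 2; next at i=6:; next aux becomes 2; next val becomes 0; next val becomes 0; next val becomes 0; next at i=4:; next val becomes 0; next at i=5:; next val becomes 0; next val becomes 0; next final value -1 — matching result -1.
An exhaustive pass over the 16 declared inputs shows identical outputs.
verdict: equivalent


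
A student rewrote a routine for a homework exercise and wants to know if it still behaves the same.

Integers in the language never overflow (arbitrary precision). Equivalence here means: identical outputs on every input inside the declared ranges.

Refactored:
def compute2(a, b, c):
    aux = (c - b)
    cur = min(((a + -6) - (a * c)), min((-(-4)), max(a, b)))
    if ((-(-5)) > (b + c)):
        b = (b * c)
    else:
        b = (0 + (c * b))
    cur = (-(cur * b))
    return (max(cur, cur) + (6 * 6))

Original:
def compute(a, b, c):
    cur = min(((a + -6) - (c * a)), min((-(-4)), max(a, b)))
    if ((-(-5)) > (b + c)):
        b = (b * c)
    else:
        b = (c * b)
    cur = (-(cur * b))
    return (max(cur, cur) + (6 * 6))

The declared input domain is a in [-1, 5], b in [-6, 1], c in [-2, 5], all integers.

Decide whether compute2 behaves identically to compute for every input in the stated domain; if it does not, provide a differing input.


Changes here: statement counts differ; also constant usage differs; also arithmetic usage differs; also local variable names differ; the full 448-point sweep finds no disagreement.
verdict: equivalent


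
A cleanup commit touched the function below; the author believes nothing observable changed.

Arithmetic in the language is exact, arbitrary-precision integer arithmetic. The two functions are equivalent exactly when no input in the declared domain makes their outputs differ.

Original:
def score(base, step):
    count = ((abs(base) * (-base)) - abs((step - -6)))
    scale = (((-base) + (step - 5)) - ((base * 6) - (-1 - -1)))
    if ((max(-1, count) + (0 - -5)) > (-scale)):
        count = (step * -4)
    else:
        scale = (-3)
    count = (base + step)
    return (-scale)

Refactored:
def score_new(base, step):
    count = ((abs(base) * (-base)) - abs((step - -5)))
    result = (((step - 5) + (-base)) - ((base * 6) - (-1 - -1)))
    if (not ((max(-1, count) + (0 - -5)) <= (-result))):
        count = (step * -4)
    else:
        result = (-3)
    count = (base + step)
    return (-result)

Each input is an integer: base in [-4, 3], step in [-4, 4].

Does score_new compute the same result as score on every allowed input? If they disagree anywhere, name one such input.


The suspicious edit (`-6` became `-5`) never changes the result for any input inside the declared domain.
As a probe, take base=2, step=-2: score runs count=-8, then scale=-21, then ((max(-1, count) + (0 - -5)) > (-scale)) is false, then scale=-3, then count=0, then returns 3; score_new runs count=-7, then result=-21, then (not ((max(-1, count) + (0 - -5)) <= (-result))) is false, then result=-3, then count=0, then returns 3; both end at 3.
Checked all 72 inputs in the declared domain: the outputs agree on every one.
verdict: equivalent


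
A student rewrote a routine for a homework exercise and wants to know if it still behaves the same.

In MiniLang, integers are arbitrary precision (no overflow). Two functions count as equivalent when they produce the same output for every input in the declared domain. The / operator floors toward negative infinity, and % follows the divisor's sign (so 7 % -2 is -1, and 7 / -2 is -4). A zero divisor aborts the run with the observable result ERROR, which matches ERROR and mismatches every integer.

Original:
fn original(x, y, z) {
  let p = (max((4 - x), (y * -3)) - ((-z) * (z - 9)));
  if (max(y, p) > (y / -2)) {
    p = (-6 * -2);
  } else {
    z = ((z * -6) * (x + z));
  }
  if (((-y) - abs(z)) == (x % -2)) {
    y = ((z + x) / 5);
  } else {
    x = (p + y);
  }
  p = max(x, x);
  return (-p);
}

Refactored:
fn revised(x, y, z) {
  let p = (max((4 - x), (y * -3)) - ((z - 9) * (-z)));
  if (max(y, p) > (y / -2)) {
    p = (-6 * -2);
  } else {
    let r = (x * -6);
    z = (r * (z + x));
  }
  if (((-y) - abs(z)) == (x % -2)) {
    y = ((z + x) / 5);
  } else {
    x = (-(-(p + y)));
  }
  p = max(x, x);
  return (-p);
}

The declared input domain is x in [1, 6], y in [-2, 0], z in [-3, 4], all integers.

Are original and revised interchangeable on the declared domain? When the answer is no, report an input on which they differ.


Consider the input x=4, y=0, z=0.
original: p := 0 | (max(y, p) > (y / -2)): false | z := 0 | (((-y) - abs(z)) == (x % -2)): true | y := 0 | p := 4 | result -4
revised: p := 0 | (max(y, p) > (y / -2)): false | r := -24 | z := -96 | (((-y) - abs(z)) == (x % -2)): false | x := 0 | p := 0 | result 0
-4 vs 0 — the two versions disagree here.
verdict: not equivalent; witness: x=4, y=0, z=0


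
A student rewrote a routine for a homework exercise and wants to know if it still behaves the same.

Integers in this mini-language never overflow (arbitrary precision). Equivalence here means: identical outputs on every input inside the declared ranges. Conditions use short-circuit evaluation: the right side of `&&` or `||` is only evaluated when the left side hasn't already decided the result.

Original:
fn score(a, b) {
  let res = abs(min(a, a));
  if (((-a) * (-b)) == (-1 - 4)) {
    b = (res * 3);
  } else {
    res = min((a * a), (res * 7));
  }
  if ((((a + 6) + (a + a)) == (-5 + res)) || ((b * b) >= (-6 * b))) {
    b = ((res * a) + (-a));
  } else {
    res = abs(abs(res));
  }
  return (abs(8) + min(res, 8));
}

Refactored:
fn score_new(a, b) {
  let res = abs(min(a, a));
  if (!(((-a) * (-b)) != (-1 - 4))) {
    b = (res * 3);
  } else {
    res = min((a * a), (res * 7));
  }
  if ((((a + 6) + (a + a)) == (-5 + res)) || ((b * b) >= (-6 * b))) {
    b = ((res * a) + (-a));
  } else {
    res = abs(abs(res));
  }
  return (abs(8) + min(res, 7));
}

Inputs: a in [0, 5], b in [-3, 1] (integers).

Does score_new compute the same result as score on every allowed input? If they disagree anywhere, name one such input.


Run the pair on a=3, b=-3.
score: res=3, then (((-a) * (-b)) == (-1 - 4)) is false, then res=9, then ((((a + 6) + (a + a)) == (-5 + res)) || ((b * b) >= (-6 * b))) is false, then res=9, then returns 16
score_new: res=3, then (!(((-a) * (-b)) != (-1 - 4))) is false, then res=9, then ((((a + 6) + (a + a)) == (-5 + res)) || ((b * b) >= (-6 * b))) is false, then res=9, then returns 15
16 against 15: the behavior changed.
verdict: not equivalent; witness: a=3, b=-3


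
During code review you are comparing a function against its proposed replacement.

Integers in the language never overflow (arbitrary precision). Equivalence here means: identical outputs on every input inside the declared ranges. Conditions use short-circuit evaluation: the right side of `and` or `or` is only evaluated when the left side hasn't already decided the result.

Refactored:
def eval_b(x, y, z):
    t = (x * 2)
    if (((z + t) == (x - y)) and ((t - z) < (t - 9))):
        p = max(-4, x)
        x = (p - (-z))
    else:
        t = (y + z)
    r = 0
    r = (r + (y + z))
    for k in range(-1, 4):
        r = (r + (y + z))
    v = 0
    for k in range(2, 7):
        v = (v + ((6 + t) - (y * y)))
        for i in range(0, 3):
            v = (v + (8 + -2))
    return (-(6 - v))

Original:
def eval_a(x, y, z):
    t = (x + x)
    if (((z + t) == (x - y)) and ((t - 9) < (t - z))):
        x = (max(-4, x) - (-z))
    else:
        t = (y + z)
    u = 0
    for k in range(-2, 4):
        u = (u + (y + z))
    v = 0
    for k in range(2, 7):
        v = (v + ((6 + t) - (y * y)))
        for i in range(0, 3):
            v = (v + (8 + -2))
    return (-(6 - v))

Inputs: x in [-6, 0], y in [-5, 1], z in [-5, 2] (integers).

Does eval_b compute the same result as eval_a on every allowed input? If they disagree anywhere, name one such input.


Run the pair on x=-3, y=1, z=2.
eval_a: t becomes -6; next (((z + t) == (x - y)) and ((t - 9) < (t - z))) evaluates to true; next x becomes -1; next u becomes 0; next at k=-2:; next u becomes 3; next at k=-1:; next u becomes 6; next at k=0:; next u becomes 9; next at k=1:; next u becomes 12; next at k=2:; next u becomes 15; next at k=3:; next u becomes 18; next v becomes 0; next at k=2:; next v becomes -1; next at i=0:; next v becomes 5; next at i=1:; next v becomes 11; next at i=2:; next v becomes 17; next at k=3:; next v becomes 16; next at i=0:; next v becomes 22; next at i=1:; next v becomes 28; next at i=2:; next v becomes 34; next at k=4:; next v becomes 33; next at i=0:; next v becomes 39; next at i=1:; next v becomes 45; next at i=2:; next v becomes 51; next at k=5:; next v becomes 50; next at i=0:; next v becomes 56; next at i=1:; next v becomes 62; next at i=2:; next v becomes 68; next at k=6:; next v becomes 67; next at i=0:; next v becomes 73; next at i=1:; next v becomes 79; next at i=2:; next v becomes 85; next final value 79
eval_b: t becomes -6; next (((z + t) == (x - y)) and ((t - z) < (t - 9))) evaluates to false; next t becomes 3; next r becomes 0; next r becomes 3; next at k=-1:; next r becomes 6; next at k=0:; next r becomes 9; next at k=1:; next r becomes 12; next at k=2:; next r becomes 15; next at k=3:; next r becomes 18; next v becomes 0; next at k=2:; next v becomes 8; next at i=0:; next v becomes 14; next at i=1:; next v becomes 20; next at i=2:; next v becomes 26; next at k=3:; next v becomes 34; next at i=0:; next v becomes 40; next at i=1:; next v becomes 46; next at i=2:; next v becomes 52; next at k=4:; next v becomes 60; next at i=0:; next v becomes 66; next at i=1:; next v becomes 72; next at i=2:; next v becomes 78; next at k=5:; next v becomes 86; next at i=0:; next v becomes 92; next at i=1:; next v becomes 98; next at i=2:; next v becomes 104; next at k=6:; next v becomes 112; next at i=0:; next v becomes 118; next at i=1:; next v becomes 124; next at i=2:; next v becomes 130; next final value 124
79 against 124: the behavior changed.
verdict: not equivalent; witness: x=-3, y=1, z=2


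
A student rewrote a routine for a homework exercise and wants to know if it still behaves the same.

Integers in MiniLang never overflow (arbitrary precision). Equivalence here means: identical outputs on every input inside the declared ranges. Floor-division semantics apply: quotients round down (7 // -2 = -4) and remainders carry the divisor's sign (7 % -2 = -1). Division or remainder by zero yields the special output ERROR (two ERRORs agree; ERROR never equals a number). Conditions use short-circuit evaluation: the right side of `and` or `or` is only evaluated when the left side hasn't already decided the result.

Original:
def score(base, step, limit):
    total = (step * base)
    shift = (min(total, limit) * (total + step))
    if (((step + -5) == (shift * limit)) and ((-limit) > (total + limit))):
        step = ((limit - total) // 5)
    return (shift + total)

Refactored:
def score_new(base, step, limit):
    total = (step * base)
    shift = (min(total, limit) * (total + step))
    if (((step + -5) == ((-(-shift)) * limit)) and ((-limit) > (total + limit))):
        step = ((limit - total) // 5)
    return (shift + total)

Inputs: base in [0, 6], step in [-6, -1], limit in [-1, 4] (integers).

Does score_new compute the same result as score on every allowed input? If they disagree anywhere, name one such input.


Differences: same computation, different form — yet all 252 inputs agree.
verdict: equivalent


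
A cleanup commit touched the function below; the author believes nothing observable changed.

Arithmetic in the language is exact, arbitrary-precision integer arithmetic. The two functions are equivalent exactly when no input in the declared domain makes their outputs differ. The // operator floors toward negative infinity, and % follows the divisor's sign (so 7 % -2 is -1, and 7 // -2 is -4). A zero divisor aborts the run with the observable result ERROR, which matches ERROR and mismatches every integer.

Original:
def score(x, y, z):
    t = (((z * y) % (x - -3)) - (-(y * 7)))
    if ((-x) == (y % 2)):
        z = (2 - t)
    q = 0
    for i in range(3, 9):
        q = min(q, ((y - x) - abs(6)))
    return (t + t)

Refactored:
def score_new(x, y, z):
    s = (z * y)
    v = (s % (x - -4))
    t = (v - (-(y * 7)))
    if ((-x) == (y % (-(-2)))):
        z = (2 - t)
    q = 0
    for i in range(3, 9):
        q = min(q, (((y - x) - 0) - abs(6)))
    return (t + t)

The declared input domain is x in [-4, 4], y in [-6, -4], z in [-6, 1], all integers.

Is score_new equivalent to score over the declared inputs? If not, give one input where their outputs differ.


Try x=-4, y=-6, z=-6.
score: t = -42; ((-x) == (y % 2)) -> false; q = 0; [i=3]; q = -8; [i=4]; q = -8; [i=5]; q = -8; [i=6]; q = -8; [i=7]; q = -8; [i=8]; q = -8; return -84
score_new: s = 36; division by zero -> ERROR
-84 and ERROR differ, so these are not the same function on this domain.
verdict: not equivalent; witness: x=-4, y=-6, z=-6


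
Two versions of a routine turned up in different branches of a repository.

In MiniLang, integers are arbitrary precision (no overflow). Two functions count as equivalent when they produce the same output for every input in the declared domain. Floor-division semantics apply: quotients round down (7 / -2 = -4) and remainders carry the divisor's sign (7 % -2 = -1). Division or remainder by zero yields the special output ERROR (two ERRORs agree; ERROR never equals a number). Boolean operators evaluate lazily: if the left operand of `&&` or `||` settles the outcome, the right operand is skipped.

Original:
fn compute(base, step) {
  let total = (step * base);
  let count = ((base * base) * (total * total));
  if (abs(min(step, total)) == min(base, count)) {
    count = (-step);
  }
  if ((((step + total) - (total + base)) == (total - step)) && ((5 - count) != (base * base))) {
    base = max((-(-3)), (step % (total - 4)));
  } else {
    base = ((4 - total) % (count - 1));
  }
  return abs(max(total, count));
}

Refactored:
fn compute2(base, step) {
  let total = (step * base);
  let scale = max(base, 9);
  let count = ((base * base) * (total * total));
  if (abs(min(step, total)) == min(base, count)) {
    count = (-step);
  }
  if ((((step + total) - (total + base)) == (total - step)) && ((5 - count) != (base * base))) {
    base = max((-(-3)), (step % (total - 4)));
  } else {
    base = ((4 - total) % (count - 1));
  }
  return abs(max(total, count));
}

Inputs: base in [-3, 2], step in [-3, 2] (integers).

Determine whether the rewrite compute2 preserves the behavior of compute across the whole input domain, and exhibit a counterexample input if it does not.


Behavior is preserved: although statement counts differ, plus local variable names differ, plus min/max/abs usage differs, plus constant usage differs, the outputs never diverge.
One worked example (base=0, step=-2) — compute: total=0, then count=0, then (abs(min(step, total)) == min(base, count)) is false, then ((((step + total) - (total + base)) == (total - step)) && ((5 - count) != (base * base))) is false, then base=0, then returns 0; compute2: total=0, then scale=9, then count=0, then (abs(min(step, total)) == min(base, count)) is false, then ((((step + total) - (total + base)) == (total - step)) && ((5 - count) != (base * base))) is false, then base=0, then returns 0; agreement on 0.
An exhaustive pass over the 36 declared inputs shows identical outputs.
verdict: equivalent
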